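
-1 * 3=-3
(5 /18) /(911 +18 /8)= 10 /32877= 0.00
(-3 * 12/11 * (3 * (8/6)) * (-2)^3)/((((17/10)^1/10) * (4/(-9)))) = -1386.10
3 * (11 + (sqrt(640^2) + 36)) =2061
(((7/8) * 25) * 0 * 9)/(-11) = 0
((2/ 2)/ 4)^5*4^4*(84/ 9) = 7/ 3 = 2.33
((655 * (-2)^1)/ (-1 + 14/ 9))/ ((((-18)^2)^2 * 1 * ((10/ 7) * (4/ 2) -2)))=-917/ 34992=-0.03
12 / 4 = 3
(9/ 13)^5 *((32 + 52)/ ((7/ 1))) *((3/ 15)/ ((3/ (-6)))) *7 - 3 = -15489627/ 1856465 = -8.34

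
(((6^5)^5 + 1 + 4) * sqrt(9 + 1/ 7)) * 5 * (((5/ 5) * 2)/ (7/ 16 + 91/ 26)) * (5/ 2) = 90976921695775044419200 * sqrt(7)/ 441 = 545810226424529297114.58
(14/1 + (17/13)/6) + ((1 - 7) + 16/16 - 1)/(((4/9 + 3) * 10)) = 169789/12090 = 14.04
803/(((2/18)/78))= 563706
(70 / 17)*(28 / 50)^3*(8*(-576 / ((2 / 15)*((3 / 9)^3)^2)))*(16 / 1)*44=-136274958876672 / 10625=-12825878482.51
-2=-2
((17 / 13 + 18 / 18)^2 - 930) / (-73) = 156270 / 12337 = 12.67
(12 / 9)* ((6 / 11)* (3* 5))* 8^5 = 3932160 / 11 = 357469.09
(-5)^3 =-125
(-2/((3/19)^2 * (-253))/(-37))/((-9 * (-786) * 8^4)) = -361/1220561768448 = -0.00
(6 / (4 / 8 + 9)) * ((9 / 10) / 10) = 27 / 475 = 0.06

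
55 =55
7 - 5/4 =23/4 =5.75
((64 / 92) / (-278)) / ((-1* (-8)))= -1 / 3197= -0.00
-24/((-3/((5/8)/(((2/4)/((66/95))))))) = 132/19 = 6.95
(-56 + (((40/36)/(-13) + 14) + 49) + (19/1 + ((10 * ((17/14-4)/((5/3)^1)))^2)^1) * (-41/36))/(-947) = 636158/1809717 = 0.35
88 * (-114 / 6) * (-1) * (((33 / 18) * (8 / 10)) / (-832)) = -2299 / 780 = -2.95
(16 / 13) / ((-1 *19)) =-16 / 247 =-0.06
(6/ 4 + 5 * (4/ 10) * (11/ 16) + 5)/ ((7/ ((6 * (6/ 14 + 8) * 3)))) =4779/ 28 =170.68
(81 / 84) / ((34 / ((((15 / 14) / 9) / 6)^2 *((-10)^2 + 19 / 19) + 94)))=5971901 / 2239104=2.67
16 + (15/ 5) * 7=37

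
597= 597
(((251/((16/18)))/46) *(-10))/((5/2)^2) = -2259/230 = -9.82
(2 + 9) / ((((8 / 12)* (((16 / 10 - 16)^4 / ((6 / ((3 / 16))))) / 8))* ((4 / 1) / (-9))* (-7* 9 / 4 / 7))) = 6875 / 69984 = 0.10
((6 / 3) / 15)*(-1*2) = -4 / 15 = -0.27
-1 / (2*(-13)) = 1 / 26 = 0.04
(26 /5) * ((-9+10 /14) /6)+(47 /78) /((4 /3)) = -73481 /10920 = -6.73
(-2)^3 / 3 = -8 / 3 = -2.67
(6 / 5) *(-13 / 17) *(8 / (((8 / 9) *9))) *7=-546 / 85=-6.42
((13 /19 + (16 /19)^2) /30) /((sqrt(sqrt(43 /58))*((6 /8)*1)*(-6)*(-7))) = 0.00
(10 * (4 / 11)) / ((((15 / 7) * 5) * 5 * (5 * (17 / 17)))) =56 / 4125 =0.01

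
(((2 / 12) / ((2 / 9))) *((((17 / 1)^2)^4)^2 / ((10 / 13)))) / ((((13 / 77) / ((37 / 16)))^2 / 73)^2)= 51253026302003525904542790798114184947 / 5759303680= 8899170654950343911113711000.00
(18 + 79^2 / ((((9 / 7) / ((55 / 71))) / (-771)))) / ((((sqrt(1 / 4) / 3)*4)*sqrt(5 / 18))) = -1852535733*sqrt(10) / 710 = -8251031.50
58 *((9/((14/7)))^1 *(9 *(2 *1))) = 4698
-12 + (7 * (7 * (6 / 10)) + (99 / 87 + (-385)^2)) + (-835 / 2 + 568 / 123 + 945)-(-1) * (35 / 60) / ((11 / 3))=116750332991 / 784740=148775.81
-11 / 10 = -1.10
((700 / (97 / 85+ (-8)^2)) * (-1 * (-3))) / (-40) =-1275 / 1582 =-0.81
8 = 8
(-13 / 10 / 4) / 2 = -13 / 80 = -0.16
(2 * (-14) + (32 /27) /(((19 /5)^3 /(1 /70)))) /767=-36297428 /994301217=-0.04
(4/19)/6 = 2/57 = 0.04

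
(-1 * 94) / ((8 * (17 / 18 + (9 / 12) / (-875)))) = -370125 / 29723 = -12.45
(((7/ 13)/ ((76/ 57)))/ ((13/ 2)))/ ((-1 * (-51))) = 7/ 5746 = 0.00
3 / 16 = 0.19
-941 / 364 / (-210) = 941 / 76440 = 0.01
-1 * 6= -6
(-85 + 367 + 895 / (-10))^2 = 148225 / 4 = 37056.25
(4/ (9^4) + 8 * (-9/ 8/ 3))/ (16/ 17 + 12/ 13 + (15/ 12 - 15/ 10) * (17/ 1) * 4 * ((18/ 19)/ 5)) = 2.21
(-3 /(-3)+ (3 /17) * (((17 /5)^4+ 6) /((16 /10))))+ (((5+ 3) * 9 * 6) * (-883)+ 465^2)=-2808648187 /17000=-165214.60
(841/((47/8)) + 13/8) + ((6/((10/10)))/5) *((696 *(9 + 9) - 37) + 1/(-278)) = 3954808941/261320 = 15133.97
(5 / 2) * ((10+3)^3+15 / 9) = 16490 / 3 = 5496.67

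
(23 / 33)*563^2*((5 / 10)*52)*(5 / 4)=473868655 / 66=7179828.11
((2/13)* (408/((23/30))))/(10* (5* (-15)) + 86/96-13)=-1175040/10937719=-0.11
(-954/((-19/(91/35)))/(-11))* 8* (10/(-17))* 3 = 595296/3553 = 167.55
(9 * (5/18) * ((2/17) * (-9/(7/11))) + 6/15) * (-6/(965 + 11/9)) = 0.02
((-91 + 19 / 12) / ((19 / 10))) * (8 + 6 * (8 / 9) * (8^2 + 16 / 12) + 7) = -17548915 / 1026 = -17104.21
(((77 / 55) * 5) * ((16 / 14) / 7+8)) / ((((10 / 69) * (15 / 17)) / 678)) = 2120784 / 7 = 302969.14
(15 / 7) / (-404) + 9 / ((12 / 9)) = 9537 / 1414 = 6.74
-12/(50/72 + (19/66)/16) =-38016/2257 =-16.84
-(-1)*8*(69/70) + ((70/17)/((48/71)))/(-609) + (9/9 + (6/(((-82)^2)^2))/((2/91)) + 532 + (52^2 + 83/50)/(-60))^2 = 236158954150999020778048406651/992015170765076556000000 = 238059.82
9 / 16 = 0.56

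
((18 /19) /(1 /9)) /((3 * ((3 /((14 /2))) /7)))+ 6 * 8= 1794 /19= 94.42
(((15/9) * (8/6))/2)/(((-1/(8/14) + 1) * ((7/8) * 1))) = -320/189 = -1.69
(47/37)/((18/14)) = 329/333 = 0.99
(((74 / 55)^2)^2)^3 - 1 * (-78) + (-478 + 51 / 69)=-6416011915497528743356927 / 17623010904439208984375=-364.07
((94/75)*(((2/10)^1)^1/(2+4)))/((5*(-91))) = -47/511875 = -0.00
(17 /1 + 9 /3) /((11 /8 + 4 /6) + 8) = 480 /241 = 1.99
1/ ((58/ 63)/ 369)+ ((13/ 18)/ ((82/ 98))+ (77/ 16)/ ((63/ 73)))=23242565/ 57072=407.25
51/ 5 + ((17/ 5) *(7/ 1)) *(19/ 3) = 2414/ 15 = 160.93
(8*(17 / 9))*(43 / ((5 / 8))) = 46784 / 45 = 1039.64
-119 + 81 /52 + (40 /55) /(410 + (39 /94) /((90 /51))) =-25904470877 /220575212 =-117.44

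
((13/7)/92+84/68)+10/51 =47675/32844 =1.45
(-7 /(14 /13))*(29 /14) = -377 /28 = -13.46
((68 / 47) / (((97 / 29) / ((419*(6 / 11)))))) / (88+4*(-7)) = 413134 / 250745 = 1.65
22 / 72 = 11 / 36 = 0.31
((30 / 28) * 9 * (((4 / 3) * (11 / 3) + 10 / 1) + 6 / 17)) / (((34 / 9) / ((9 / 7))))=708345 / 14161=50.02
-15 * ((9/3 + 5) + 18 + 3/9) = -395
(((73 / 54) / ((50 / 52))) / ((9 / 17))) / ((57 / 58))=935714 / 346275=2.70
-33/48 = -11/16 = -0.69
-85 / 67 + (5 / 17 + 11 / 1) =11419 / 1139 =10.03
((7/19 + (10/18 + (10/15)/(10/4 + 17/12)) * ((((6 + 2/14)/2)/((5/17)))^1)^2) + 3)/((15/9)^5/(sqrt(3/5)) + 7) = -63961493237379/25096466042200 + 10967334231375 * sqrt(15)/7027010491816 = 3.50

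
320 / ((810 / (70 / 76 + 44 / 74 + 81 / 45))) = 372944 / 284715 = 1.31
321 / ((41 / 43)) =13803 / 41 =336.66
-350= -350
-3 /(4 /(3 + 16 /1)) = -57 /4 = -14.25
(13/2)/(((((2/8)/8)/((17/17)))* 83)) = 208/83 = 2.51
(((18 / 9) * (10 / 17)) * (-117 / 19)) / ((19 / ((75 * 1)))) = -175500 / 6137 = -28.60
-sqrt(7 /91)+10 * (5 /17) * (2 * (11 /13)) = 1100 /221-sqrt(13) /13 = 4.70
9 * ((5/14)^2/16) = 225/3136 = 0.07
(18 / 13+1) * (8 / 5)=248 / 65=3.82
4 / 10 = 0.40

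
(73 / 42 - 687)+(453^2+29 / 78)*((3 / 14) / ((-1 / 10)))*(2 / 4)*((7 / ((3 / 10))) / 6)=-2803352843 / 3276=-855724.31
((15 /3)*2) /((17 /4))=40 /17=2.35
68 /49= 1.39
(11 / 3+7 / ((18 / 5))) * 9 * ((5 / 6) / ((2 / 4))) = 505 / 6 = 84.17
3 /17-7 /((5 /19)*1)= -2246 /85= -26.42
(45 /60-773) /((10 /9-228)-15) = 27801 /8708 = 3.19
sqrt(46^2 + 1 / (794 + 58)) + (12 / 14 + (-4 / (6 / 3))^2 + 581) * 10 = sqrt(384003429) / 426 + 41010 / 7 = 5904.57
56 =56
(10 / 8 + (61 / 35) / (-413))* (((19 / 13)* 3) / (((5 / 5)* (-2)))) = -4105767 / 1503320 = -2.73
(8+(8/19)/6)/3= 460/171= 2.69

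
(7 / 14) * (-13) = -13 / 2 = -6.50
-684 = -684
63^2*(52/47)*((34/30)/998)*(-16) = -9356256/117265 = -79.79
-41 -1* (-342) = 301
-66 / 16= -33 / 8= -4.12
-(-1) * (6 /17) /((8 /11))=33 /68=0.49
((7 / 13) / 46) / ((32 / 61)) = 427 / 19136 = 0.02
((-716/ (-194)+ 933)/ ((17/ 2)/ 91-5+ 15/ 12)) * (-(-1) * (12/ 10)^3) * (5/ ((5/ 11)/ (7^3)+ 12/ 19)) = -46555479970272/ 13312985675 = -3497.00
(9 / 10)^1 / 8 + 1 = 89 / 80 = 1.11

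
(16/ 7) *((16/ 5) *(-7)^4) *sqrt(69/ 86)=43904 *sqrt(5934)/ 215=15730.39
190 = 190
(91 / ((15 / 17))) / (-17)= -91 / 15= -6.07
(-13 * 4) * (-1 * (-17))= -884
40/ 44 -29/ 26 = -59/ 286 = -0.21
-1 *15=-15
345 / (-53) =-345 / 53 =-6.51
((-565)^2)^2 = 101904600625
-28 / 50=-14 / 25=-0.56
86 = 86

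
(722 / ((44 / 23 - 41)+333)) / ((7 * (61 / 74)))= 307211 / 721630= 0.43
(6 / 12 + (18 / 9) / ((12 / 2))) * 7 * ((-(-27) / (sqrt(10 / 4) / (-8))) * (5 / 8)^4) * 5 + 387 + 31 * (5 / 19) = -212.82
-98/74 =-49/37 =-1.32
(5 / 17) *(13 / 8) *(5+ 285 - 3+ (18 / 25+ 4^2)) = 98709 / 680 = 145.16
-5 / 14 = -0.36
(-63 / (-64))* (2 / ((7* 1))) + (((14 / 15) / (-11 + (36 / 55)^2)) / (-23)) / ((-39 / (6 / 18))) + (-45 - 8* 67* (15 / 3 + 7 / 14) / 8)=-3413735464181 / 8261326944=-413.22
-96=-96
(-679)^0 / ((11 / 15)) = 15 / 11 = 1.36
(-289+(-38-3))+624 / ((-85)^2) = -2383626 / 7225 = -329.91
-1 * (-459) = 459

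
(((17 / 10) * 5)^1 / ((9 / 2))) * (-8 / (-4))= 34 / 9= 3.78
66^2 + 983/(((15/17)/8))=199028/15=13268.53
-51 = -51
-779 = -779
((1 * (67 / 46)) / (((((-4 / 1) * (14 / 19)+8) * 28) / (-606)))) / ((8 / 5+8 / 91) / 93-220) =259074595 / 9134772736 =0.03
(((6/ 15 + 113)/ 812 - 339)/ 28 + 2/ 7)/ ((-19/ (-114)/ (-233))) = 16519.38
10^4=10000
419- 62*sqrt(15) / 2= 298.94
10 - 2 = 8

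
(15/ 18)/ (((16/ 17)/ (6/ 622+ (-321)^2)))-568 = 451155147/ 4976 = 90666.23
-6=-6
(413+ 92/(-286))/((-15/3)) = -59013/715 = -82.54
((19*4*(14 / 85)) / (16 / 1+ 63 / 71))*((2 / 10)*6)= 453264 / 509575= 0.89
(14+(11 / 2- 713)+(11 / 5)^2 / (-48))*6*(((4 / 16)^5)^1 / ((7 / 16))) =-118903 / 12800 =-9.29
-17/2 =-8.50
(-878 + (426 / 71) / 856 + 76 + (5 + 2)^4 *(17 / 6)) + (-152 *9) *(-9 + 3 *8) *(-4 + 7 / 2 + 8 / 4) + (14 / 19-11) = -604762759 / 24396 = -24789.42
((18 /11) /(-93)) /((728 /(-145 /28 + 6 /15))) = 0.00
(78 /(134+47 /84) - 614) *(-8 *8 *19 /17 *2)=87755.19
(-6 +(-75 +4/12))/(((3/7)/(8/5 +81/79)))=-1756678/3555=-494.14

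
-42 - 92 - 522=-656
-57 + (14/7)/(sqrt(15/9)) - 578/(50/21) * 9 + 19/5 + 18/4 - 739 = -148627/50 + 2 * sqrt(15)/5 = -2970.99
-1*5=-5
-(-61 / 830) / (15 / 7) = 427 / 12450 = 0.03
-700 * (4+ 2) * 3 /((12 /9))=-9450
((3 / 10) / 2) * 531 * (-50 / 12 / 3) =-885 / 8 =-110.62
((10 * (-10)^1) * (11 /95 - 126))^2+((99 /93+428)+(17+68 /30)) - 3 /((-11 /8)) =292615007205014 /1846515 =158468795.11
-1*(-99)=99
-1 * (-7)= 7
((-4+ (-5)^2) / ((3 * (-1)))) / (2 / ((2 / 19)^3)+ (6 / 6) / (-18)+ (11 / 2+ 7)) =-252 / 62179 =-0.00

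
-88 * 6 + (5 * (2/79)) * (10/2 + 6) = -41602/79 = -526.61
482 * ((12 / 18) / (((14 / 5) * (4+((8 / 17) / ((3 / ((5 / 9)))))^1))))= 184365 / 6566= 28.08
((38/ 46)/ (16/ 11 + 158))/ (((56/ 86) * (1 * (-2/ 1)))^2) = 0.00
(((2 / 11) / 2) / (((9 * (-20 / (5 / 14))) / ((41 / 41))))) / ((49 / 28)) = -1 / 9702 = -0.00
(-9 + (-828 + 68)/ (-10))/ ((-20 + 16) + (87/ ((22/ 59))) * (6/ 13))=9581/ 14827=0.65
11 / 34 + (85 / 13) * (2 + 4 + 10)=46383 / 442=104.94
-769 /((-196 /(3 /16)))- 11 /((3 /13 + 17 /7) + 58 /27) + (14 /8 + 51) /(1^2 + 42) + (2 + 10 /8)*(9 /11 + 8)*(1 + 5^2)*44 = 13055456940585 /398206144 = 32785.67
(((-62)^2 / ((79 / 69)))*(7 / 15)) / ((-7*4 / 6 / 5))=-132618 / 79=-1678.71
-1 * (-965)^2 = -931225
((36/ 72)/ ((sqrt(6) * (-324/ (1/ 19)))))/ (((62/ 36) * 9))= -sqrt(6)/ 1145016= -0.00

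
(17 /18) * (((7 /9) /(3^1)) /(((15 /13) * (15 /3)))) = 1547 /36450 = 0.04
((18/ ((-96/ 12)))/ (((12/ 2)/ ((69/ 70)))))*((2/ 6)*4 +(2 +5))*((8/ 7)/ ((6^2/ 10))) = -575/ 588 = -0.98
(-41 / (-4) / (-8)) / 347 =-41 / 11104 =-0.00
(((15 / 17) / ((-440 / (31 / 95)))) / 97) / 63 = -31 / 289498440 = -0.00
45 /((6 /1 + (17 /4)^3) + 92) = 576 /2237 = 0.26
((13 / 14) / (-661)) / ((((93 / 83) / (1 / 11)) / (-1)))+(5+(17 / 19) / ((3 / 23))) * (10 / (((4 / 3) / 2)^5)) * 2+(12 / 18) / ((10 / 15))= 162079445422 / 89934999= 1802.18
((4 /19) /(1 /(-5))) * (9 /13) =-180 /247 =-0.73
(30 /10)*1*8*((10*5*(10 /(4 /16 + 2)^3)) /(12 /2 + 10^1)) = 65.84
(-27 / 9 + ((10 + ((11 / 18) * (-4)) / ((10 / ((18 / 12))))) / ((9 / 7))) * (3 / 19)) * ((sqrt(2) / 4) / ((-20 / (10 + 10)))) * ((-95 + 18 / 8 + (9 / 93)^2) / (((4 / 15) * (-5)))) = 221525993 * sqrt(2) / 7011456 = 44.68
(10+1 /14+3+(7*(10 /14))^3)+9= 2059 /14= 147.07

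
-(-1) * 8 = 8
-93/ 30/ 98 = -31/ 980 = -0.03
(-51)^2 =2601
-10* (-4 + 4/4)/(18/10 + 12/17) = 850/71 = 11.97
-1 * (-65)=65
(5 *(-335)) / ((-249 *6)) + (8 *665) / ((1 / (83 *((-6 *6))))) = -15896158.88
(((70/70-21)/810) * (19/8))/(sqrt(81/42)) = -19 * sqrt(42)/2916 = -0.04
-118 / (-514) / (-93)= -59 / 23901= -0.00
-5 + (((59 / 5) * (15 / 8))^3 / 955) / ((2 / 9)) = 45017497 / 977920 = 46.03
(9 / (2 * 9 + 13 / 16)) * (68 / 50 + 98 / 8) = 48996 / 7525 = 6.51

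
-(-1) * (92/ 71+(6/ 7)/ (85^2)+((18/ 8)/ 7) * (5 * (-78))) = -127280639/ 1025950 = -124.06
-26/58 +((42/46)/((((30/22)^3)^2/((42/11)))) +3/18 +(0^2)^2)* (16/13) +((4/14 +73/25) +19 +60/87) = 1791398715629/76819640625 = 23.32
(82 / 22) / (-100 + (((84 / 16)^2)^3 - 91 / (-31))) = 0.00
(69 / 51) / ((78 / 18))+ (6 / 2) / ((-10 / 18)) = -5622 / 1105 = -5.09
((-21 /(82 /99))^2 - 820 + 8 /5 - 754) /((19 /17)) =-531299011 /638780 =-831.74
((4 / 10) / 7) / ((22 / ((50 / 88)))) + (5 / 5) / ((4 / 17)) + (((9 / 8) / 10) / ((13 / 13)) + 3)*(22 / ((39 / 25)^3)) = 2986217459 / 133981848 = 22.29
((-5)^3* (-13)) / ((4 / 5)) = 8125 / 4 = 2031.25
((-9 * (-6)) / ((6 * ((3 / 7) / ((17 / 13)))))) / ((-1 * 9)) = -119 / 39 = -3.05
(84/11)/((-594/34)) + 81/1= 87733/1089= 80.56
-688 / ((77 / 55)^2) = -17200 / 49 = -351.02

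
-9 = -9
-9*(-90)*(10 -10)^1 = 0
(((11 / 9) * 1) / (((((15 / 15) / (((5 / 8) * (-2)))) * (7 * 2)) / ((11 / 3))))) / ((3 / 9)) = -605 / 504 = -1.20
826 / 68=413 / 34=12.15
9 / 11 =0.82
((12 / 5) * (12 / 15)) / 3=16 / 25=0.64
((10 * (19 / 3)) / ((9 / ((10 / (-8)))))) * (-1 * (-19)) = -167.13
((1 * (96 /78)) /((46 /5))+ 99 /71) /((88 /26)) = 32441 /71852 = 0.45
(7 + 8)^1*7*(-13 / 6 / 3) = -455 / 6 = -75.83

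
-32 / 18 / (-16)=1 / 9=0.11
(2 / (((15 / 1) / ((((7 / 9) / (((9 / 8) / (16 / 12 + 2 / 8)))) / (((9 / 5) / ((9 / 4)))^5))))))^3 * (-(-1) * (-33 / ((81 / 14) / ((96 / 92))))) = -44226818603515625 / 84091644121448448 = -0.53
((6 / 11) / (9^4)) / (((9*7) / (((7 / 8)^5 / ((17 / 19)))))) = 45619 / 60304932864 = 0.00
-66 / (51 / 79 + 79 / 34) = -16116 / 725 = -22.23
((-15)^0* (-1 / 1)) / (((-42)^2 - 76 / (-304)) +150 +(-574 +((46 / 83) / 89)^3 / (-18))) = -14511315945708 / 19448791196040475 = -0.00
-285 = -285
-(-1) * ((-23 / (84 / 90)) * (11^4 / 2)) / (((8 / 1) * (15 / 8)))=-336743 / 28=-12026.54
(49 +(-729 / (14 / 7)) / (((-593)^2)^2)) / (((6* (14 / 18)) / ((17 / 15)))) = 206012593976473 / 17311982688140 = 11.90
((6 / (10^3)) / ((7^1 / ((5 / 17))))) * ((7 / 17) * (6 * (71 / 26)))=639 / 375700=0.00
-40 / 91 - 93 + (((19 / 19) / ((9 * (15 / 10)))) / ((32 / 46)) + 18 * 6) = 14.67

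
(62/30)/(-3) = -31/45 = -0.69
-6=-6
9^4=6561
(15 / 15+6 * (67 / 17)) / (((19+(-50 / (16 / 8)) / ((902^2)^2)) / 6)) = 554715330867808 / 71270108142381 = 7.78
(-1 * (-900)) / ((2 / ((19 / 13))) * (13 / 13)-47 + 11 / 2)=-1368 / 61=-22.43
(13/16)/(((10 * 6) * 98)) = 13/94080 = 0.00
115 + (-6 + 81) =190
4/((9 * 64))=1/144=0.01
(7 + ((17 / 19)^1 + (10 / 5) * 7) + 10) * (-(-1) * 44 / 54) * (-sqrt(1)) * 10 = -44440 / 171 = -259.88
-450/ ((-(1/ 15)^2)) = 101250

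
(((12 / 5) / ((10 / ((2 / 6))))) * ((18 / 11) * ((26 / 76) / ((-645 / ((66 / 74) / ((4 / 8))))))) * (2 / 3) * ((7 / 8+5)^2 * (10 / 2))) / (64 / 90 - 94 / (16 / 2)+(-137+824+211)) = -59643 / 3712423490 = -0.00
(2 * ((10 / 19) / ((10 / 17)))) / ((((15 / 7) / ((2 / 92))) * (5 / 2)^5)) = 3808 / 20484375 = 0.00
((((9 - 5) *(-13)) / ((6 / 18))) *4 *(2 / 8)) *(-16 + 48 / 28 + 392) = -412464 / 7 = -58923.43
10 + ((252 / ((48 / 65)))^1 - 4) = 347.25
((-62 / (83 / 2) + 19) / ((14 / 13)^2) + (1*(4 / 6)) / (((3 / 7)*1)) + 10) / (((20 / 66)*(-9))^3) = -1038681787 / 790624800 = -1.31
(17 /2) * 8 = 68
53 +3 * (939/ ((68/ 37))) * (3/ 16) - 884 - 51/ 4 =-556.35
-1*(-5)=5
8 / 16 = 1 / 2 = 0.50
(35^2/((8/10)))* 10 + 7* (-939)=17479/2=8739.50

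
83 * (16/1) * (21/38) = 13944/19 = 733.89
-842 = -842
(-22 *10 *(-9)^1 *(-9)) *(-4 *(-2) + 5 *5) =-588060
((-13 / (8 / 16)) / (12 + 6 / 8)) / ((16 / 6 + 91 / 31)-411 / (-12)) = -0.05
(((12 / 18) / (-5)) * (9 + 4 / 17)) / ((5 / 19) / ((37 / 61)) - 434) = 0.00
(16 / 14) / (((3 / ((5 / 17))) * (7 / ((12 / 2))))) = 0.10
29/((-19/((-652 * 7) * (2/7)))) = 37816/19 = 1990.32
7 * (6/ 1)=42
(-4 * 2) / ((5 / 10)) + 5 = -11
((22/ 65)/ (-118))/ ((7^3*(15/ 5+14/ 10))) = -1/ 526162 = -0.00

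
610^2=372100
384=384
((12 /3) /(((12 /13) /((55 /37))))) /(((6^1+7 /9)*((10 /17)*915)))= 2431 /1376770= 0.00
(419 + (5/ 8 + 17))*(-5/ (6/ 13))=-4730.10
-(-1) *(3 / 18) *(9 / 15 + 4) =23 / 30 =0.77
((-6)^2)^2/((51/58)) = 25056/17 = 1473.88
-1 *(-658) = 658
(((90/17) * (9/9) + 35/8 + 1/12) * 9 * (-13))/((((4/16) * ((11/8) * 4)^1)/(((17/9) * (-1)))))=51727/33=1567.48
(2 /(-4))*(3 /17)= -3 /34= -0.09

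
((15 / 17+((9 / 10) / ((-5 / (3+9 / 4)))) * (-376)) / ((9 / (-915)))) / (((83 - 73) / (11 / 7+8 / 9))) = -47711821 / 5355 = -8909.77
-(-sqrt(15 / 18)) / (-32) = -sqrt(30) / 192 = -0.03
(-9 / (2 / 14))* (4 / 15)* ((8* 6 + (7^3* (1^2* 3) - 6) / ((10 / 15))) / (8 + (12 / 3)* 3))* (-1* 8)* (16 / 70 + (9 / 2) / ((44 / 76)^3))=8286784038 / 33275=249039.34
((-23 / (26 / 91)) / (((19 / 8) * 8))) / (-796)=161 / 30248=0.01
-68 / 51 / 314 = -2 / 471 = -0.00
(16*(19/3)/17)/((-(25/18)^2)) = -32832/10625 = -3.09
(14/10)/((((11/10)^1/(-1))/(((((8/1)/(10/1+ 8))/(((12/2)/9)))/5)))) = -28/165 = -0.17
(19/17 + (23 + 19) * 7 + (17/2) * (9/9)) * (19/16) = 196137/544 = 360.55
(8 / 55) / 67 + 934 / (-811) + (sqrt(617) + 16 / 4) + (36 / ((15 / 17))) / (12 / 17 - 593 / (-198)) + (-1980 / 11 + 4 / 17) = -104988087837682 / 632879068415 + sqrt(617) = -141.05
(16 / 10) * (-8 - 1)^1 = -72 / 5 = -14.40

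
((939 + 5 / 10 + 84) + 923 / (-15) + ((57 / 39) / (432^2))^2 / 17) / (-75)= -481283132271134477 / 37523373907968000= -12.83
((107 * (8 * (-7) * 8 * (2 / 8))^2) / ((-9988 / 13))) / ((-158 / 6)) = 13086528 / 197263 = 66.34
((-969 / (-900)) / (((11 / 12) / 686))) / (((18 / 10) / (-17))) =-3766826 / 495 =-7609.75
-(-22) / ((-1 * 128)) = -11 / 64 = -0.17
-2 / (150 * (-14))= 1 / 1050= 0.00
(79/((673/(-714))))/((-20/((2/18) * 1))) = 9401/20190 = 0.47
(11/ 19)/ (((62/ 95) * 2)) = 0.44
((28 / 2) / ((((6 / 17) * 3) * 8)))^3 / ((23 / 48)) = 1685159 / 178848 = 9.42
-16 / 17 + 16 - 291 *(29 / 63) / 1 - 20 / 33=-119.50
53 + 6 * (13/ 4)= 145/ 2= 72.50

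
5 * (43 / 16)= 215 / 16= 13.44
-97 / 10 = -9.70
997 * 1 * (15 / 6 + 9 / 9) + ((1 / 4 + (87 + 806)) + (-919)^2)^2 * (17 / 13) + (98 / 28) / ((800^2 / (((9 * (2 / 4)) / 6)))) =62215573277161280273 / 66560000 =934729165822.74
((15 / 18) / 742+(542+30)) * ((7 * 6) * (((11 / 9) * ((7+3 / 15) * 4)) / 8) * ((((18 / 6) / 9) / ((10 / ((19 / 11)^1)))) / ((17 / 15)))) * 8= 11384572 / 265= 42960.65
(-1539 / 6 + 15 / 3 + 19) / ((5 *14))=-93 / 28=-3.32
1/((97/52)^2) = 2704/9409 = 0.29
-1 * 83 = -83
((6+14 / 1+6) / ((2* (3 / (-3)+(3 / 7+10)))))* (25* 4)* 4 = 18200 / 33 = 551.52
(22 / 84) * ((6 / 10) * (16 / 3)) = 88 / 105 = 0.84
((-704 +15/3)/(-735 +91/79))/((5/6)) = 165663/144935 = 1.14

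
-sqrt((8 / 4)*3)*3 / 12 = -sqrt(6) / 4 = -0.61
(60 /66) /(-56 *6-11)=-10 /3817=-0.00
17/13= 1.31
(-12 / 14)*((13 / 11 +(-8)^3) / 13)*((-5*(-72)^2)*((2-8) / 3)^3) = 6990935040 / 1001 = 6983951.09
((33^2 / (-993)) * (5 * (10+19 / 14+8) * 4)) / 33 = -29810 / 2317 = -12.87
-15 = -15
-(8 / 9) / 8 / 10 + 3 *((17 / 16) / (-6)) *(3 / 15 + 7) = -1381 / 360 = -3.84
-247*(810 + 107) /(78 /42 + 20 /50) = -7927465 /79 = -100347.66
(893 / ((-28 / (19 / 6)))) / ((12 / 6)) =-16967 / 336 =-50.50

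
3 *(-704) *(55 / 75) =-7744 / 5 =-1548.80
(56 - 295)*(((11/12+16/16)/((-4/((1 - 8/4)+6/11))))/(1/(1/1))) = -52.05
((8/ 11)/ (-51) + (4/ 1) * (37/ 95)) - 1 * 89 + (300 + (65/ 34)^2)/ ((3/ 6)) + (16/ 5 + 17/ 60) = 1896603443/ 3624060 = 523.34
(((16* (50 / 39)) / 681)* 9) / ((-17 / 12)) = -9600 / 50167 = -0.19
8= 8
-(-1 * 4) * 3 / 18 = 2 / 3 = 0.67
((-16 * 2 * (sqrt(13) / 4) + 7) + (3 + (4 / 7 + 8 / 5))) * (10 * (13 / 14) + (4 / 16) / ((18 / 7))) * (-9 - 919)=-77896088 / 735 + 4388512 * sqrt(13) / 63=145177.74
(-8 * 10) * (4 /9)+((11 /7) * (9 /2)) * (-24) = -12932 /63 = -205.27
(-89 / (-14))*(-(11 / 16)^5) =-14333539 / 14680064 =-0.98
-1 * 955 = -955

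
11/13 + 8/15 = 269/195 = 1.38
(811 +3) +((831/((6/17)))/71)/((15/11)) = 1785619/2130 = 838.32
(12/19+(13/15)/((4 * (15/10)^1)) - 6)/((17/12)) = -17866/4845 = -3.69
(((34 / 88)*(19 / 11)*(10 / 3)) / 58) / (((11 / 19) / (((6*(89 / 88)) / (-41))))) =-0.01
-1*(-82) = 82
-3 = -3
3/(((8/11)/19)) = 78.38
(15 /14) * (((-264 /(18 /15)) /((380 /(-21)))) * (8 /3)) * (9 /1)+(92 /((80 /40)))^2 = 46144 /19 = 2428.63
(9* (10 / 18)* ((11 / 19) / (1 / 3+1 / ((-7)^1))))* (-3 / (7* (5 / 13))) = -1287 / 76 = -16.93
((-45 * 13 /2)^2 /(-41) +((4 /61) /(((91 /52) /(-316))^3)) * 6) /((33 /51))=-135249690279003 /37745092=-3583239.12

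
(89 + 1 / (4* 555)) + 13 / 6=202391 / 2220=91.17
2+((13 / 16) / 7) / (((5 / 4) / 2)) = 153 / 70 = 2.19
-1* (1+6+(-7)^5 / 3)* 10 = 167860 / 3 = 55953.33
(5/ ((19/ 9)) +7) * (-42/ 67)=-7476/ 1273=-5.87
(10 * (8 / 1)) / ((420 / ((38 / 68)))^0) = 80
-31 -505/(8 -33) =-10.80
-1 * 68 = -68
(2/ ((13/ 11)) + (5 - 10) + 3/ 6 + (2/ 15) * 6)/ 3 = -87/ 130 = -0.67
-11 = -11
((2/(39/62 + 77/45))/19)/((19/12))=0.03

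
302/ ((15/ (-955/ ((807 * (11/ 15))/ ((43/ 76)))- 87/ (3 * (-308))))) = -97323728/ 5903205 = -16.49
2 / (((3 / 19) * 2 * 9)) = 19 / 27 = 0.70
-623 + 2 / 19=-11835 / 19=-622.89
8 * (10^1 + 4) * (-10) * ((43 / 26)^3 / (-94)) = 53.90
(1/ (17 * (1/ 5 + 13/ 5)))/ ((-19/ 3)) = -15/ 4522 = -0.00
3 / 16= 0.19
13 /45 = 0.29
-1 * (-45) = 45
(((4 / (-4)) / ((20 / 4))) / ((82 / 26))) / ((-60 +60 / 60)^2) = -13 / 713605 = -0.00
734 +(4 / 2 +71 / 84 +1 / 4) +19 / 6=31091 / 42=740.26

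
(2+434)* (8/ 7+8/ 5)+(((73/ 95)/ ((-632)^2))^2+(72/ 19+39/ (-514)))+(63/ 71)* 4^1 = 221270903304437761848001/ 183909869309305753600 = 1203.15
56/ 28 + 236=238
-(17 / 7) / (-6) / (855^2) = 17 / 30703050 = 0.00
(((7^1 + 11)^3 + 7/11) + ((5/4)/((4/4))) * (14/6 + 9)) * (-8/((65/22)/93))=-95700472/65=-1472314.95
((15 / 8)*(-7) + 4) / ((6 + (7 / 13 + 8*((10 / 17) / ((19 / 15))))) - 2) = -306527 / 277256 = -1.11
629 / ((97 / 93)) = 58497 / 97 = 603.06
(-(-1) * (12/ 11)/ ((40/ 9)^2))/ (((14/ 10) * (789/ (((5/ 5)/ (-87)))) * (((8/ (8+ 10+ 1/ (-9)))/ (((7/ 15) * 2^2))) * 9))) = -161/ 604058400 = -0.00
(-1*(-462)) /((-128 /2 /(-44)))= 2541 /8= 317.62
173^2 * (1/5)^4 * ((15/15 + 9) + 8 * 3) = 1017586/625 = 1628.14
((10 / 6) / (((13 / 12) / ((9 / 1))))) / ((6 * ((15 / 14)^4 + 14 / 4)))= 1152480 / 2406053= 0.48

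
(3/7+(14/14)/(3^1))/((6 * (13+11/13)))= 26/2835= 0.01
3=3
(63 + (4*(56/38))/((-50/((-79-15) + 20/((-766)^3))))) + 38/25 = 2017547744197/26686396325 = 75.60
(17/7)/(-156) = -17/1092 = -0.02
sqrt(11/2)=sqrt(22)/2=2.35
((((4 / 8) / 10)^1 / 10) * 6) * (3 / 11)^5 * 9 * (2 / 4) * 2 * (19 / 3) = 0.00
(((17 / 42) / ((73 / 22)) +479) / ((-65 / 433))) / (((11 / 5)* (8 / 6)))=-159017951 / 146146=-1088.08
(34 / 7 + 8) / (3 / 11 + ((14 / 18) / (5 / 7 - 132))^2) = 33862673295 / 718391569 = 47.14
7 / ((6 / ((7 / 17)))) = 49 / 102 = 0.48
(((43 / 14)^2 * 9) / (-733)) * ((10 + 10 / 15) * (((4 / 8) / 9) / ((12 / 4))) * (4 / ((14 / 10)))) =-0.07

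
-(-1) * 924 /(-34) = -27.18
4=4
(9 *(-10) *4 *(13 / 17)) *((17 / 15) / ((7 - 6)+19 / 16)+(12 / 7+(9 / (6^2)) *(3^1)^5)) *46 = -474559644 / 595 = -797579.23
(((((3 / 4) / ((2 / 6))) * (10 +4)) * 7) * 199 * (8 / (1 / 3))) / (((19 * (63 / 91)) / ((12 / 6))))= 3042312 / 19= 160121.68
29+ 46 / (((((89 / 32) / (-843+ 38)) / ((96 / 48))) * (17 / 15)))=-35504923 / 1513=-23466.57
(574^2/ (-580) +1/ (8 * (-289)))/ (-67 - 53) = 63479091/ 13409600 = 4.73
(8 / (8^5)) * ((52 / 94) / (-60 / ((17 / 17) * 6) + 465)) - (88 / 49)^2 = -3727031977 / 1155553280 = -3.23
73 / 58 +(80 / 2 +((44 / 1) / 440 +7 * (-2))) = 3967 / 145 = 27.36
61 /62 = 0.98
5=5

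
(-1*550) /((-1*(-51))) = -550 /51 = -10.78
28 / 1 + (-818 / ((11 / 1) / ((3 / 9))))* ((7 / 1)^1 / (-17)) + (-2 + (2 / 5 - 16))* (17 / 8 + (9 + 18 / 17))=-176.23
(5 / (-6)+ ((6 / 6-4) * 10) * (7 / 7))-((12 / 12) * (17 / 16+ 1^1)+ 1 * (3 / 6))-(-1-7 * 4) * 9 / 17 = -14723 / 816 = -18.04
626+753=1379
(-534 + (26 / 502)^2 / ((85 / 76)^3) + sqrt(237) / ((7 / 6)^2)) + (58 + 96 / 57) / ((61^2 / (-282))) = -527.21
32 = 32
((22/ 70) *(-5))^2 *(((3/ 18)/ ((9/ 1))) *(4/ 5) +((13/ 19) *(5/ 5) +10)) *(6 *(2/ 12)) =3320603/ 125685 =26.42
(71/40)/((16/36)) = 639/160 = 3.99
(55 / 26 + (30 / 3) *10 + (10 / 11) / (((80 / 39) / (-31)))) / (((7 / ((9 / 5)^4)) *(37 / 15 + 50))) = 1990010349 / 787787000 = 2.53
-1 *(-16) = 16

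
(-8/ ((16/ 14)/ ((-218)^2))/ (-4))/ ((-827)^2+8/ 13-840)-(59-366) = 389613118/ 1268595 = 307.12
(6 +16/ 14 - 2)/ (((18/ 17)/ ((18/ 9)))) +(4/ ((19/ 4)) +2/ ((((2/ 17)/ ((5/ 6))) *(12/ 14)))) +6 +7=191923/ 4788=40.08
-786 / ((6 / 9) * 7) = -1179 / 7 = -168.43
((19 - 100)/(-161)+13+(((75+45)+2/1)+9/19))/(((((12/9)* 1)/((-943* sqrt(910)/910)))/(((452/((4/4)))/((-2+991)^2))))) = -5781330747* sqrt(910)/118381984630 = -1.47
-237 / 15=-79 / 5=-15.80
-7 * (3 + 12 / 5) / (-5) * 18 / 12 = 567 / 50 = 11.34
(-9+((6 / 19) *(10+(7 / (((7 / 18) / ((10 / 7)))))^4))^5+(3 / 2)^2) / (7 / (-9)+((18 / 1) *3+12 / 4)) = 144141990513204301076822222755389281526683757 / 161499546986366690024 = 892522568656940801920008.10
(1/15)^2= 1/225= 0.00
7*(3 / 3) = 7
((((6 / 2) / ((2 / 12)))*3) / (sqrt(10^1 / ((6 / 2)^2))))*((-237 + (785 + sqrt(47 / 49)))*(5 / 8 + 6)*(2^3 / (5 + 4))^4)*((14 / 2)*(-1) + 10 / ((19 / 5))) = -508125.90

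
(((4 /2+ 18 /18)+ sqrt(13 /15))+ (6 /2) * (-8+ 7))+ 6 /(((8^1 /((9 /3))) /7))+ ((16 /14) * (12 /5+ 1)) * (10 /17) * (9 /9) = sqrt(195) /15+ 505 /28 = 18.97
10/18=5/9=0.56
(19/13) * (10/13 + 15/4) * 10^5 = 111625000/169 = 660502.96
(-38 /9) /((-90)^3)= 19 /3280500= 0.00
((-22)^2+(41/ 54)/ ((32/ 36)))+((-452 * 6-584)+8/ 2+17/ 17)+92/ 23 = -134503/ 48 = -2802.15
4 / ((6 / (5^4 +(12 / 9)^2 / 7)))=78782 / 189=416.84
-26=-26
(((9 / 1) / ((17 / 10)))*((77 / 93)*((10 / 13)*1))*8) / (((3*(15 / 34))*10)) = 2464 / 1209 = 2.04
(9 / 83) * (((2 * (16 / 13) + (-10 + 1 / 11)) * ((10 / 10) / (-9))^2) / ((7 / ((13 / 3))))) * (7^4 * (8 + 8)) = -237.10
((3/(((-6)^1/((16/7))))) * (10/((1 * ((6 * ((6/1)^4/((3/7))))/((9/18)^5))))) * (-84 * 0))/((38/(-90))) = 0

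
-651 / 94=-6.93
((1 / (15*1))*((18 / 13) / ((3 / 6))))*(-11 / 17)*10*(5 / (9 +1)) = -132 / 221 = -0.60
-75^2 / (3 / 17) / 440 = -6375 / 88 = -72.44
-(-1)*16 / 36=4 / 9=0.44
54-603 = -549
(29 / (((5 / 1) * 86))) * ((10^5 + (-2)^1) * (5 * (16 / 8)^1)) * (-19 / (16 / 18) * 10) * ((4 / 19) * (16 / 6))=-347993040 / 43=-8092861.40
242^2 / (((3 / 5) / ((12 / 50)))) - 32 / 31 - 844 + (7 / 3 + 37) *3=3518278 / 155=22698.57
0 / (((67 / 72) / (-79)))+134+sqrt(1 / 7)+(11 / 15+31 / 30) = sqrt(7) / 7+4073 / 30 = 136.14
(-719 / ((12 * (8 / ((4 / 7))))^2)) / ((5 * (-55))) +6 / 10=4657679 / 7761600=0.60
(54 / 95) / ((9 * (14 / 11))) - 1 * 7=-4622 / 665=-6.95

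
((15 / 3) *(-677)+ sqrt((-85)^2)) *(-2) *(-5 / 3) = -11000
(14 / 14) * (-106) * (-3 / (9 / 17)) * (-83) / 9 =-149566 / 27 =-5539.48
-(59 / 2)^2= -3481 / 4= -870.25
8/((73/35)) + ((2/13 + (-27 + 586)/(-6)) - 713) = -4567597/5694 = -802.18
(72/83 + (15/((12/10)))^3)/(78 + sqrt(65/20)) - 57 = -4959348/155293 - 1297451 * sqrt(13)/8075236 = -32.51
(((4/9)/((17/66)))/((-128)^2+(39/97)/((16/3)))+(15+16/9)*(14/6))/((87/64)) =29242783267136/1015419718305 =28.80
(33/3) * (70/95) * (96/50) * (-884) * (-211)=1378785408/475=2902706.12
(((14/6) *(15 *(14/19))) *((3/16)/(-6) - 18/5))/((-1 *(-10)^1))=-9.36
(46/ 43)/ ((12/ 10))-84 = -10721/ 129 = -83.11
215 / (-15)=-43 / 3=-14.33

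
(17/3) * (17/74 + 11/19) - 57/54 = 22315/6327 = 3.53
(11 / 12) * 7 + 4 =125 / 12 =10.42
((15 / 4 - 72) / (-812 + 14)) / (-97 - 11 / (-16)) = -26 / 29279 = -0.00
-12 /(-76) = 3 /19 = 0.16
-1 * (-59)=59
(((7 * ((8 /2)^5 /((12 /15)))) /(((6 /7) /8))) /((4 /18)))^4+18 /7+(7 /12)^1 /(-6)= 10107872070905930711041247 /504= 20055301727987957760002.47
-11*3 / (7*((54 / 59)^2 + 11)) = -114873 / 288449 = -0.40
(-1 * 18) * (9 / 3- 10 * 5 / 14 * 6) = 2322 / 7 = 331.71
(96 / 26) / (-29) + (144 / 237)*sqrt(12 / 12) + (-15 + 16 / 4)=-313309 / 29783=-10.52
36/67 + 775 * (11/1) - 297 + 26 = 553054/67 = 8254.54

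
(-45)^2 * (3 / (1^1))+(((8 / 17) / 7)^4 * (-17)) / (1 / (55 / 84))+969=7044.00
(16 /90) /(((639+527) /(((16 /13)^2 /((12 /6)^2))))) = 256 /4433715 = 0.00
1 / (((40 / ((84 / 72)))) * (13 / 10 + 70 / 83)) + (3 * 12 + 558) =25362005 / 42696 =594.01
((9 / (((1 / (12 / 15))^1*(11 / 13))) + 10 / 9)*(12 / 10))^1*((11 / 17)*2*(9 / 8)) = 7143 / 425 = 16.81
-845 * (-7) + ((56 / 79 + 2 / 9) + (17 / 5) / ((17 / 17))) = 21043222 / 3555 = 5919.33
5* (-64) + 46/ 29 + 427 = 3149/ 29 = 108.59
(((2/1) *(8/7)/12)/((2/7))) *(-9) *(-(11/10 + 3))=24.60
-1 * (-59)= 59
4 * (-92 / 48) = -23 / 3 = -7.67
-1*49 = -49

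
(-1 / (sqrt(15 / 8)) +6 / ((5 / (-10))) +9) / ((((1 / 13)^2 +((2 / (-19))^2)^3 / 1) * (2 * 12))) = -7950753889 / 376453576-7950753889 * sqrt(30) / 8470205460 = -26.26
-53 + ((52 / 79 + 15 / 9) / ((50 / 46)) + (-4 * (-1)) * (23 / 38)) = -5453138 / 112575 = -48.44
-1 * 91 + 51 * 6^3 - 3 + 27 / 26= 283999 / 26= 10923.04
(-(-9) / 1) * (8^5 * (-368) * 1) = -108527616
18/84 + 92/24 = 85/21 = 4.05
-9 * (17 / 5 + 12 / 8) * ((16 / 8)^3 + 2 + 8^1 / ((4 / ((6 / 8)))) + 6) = -3087 / 4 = -771.75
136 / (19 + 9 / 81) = 306 / 43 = 7.12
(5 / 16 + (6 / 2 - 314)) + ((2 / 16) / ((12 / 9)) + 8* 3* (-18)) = -23763 / 32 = -742.59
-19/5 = -3.80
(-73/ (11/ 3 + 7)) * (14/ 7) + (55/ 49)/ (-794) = -4260647/ 311248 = -13.69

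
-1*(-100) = 100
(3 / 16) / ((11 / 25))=75 / 176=0.43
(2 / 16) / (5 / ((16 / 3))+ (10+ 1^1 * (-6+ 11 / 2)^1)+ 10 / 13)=26 / 2331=0.01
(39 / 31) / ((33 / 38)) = 494 / 341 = 1.45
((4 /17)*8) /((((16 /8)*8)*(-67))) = -2 /1139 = -0.00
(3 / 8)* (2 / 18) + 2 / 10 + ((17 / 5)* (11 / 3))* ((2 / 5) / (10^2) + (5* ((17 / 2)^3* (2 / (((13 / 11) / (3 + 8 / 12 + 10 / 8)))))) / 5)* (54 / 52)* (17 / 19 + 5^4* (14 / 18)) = 238726352423707 / 7410000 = 32216781.70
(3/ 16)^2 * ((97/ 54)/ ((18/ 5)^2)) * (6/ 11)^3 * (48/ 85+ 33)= 153745/ 5792512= 0.03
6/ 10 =3/ 5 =0.60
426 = 426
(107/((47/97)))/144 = 1.53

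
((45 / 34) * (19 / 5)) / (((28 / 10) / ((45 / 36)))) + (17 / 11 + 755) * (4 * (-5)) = -316854735 / 20944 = -15128.66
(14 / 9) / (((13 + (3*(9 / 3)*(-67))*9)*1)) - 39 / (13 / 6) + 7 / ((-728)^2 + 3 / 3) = -232419981344 / 12912024555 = -18.00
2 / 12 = 1 / 6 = 0.17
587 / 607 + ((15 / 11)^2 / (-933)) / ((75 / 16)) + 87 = 2009335164 / 22842017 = 87.97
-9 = -9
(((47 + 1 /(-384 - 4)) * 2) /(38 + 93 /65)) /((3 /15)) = 5926375 /497222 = 11.92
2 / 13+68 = 886 / 13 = 68.15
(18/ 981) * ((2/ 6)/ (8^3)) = 1/ 83712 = 0.00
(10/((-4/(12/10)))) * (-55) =165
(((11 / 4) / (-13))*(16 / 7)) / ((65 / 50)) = -440 / 1183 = -0.37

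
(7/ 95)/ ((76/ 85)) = 119/ 1444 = 0.08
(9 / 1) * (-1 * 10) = -90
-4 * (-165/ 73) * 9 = 81.37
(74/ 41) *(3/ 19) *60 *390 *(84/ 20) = 21818160/ 779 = 28007.91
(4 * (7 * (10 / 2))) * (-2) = -280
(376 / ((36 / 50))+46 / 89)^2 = 273256.14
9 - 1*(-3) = 12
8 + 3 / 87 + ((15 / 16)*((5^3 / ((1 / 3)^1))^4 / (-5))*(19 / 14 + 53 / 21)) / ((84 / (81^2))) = -1123971783376.95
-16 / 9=-1.78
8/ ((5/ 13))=104/ 5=20.80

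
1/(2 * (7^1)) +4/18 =0.29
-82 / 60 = -41 / 30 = -1.37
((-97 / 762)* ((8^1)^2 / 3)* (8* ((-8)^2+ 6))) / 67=-1738240 / 76581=-22.70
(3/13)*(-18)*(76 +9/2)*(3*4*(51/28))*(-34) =3230442/13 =248495.54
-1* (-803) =803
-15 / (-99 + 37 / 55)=825 / 5408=0.15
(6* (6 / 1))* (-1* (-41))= 1476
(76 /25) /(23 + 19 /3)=57 /550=0.10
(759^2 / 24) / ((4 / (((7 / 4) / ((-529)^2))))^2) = 17787 / 303177500672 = 0.00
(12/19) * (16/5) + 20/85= 3644/1615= 2.26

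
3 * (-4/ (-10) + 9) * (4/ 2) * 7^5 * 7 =33177018/ 5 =6635403.60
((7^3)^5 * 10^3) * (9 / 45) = 949512301988600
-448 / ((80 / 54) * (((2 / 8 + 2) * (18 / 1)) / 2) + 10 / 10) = -448 / 31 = -14.45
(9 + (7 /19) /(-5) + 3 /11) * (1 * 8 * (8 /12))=153808 /3135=49.06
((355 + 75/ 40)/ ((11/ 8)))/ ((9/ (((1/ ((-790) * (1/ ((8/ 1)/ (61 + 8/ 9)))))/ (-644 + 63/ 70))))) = 22840/ 3112816223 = 0.00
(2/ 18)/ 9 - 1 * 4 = -323/ 81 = -3.99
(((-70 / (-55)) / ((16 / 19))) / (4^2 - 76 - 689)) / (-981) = 19 / 9237096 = 0.00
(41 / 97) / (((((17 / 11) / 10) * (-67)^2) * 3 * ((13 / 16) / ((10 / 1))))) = 721600 / 288692079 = 0.00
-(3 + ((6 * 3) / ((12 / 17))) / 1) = -57 / 2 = -28.50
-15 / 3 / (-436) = 5 / 436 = 0.01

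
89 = 89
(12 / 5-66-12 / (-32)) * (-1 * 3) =7587 / 40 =189.68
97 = 97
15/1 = 15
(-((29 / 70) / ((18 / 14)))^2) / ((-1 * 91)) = 841 / 737100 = 0.00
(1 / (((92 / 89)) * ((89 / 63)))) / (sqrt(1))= 63 / 92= 0.68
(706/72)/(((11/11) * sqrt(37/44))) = 353 * sqrt(407)/666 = 10.69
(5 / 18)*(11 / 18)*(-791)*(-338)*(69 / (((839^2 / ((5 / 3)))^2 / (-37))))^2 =3327859750840625 / 357975422729020341849826098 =0.00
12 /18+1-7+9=11 /3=3.67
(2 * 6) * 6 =72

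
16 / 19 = 0.84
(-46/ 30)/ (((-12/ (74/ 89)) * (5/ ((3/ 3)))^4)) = 851/ 5006250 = 0.00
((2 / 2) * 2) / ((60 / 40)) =4 / 3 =1.33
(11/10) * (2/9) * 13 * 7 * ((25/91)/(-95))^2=55/295659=0.00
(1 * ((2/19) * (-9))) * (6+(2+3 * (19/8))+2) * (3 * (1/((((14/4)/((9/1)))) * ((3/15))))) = -166455/266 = -625.77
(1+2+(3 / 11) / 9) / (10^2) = 1 / 33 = 0.03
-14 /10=-7 /5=-1.40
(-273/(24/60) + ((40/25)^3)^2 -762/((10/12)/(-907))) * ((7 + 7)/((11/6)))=1087662288846/171875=6328216.95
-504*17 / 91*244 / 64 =-9333 / 26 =-358.96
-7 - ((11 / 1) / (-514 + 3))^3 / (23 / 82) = -21482576649 / 3068955113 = -7.00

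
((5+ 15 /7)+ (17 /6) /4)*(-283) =-2221.89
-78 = -78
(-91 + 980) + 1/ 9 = 8002/ 9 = 889.11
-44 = -44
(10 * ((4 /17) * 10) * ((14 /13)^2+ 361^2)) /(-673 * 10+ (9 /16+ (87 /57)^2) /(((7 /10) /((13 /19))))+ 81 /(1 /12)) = -3383870968912000 /6351010725111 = -532.81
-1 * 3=-3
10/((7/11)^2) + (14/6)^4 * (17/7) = 383729/3969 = 96.68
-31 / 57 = -0.54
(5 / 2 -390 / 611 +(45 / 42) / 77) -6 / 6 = 22182 / 25333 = 0.88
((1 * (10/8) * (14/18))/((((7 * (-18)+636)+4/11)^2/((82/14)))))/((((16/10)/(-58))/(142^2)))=-18131090725/1134611856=-15.98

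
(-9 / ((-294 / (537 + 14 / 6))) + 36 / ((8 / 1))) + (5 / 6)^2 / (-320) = 2371723 / 112896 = 21.01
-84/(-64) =21/16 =1.31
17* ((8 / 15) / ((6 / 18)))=136 / 5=27.20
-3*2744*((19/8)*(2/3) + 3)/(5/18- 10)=3880.80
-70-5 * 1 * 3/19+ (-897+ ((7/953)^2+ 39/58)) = -967935494469/1000846318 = -967.12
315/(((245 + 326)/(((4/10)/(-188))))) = -63/53674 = -0.00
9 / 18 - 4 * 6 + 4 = -39 / 2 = -19.50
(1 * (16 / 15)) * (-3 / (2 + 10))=-0.27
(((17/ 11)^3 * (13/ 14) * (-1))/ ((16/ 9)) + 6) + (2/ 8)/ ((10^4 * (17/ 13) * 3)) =77395362371/ 19006680000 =4.07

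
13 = 13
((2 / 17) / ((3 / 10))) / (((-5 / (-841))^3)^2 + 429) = 0.00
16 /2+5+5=18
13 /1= 13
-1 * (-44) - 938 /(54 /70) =-31642 /27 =-1171.93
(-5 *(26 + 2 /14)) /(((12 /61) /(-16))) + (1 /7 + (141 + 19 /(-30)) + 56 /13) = 29419151 /2730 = 10776.25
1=1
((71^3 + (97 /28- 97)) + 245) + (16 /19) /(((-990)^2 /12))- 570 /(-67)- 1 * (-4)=358074.97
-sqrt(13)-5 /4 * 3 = -7.36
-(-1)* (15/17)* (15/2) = 225/34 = 6.62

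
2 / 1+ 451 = 453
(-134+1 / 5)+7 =-634 / 5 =-126.80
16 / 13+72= 952 / 13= 73.23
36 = 36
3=3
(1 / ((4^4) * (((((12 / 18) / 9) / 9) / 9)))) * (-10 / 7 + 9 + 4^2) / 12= 120285 / 14336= 8.39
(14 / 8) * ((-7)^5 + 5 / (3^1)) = -88228 / 3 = -29409.33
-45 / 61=-0.74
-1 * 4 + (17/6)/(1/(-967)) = -16463/6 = -2743.83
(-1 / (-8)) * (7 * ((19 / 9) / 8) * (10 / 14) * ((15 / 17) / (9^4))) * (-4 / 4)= -475 / 21415104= -0.00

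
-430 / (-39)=430 / 39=11.03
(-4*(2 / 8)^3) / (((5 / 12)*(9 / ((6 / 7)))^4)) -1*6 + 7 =324131 / 324135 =1.00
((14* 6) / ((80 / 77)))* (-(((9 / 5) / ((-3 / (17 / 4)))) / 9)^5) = 765302923 / 5184000000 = 0.15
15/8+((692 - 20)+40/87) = 469337/696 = 674.33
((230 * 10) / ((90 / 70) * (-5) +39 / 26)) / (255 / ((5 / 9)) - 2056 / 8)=-700 / 303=-2.31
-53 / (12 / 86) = -2279 / 6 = -379.83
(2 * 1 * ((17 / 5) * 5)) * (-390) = -13260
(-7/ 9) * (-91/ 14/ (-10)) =-91/ 180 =-0.51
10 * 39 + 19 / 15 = 5869 / 15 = 391.27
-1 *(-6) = 6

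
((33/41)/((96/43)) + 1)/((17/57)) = 5985/1312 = 4.56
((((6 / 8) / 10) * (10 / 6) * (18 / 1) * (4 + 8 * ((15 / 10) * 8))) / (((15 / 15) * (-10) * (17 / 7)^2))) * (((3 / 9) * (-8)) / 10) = 294 / 289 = 1.02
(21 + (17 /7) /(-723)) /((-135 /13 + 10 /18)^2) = 121220658 /557764375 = 0.22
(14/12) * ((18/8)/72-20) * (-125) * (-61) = -11368875/64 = -177638.67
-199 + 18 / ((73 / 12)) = -196.04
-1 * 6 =-6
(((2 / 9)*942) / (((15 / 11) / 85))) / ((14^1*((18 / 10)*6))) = 146795 / 1701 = 86.30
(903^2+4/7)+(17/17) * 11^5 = 6835224/7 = 976460.57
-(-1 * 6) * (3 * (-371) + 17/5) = -33288/5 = -6657.60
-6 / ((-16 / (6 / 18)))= 1 / 8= 0.12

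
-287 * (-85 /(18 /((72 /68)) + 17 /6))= 1230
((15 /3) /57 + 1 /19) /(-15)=-8 /855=-0.01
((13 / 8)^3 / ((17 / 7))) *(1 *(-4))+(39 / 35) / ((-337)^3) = -20600883478409 / 2914852868480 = -7.07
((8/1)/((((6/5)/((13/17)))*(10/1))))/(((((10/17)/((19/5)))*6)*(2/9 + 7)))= 19/250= 0.08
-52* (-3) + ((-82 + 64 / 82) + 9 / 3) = 3189 / 41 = 77.78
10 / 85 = 2 / 17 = 0.12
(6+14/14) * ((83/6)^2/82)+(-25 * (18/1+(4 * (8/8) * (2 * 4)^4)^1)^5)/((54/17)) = -82740247545214884408485731/8856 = -9342846380444318474309.59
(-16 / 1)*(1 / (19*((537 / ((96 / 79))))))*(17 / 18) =-0.00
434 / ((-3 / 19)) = -2748.67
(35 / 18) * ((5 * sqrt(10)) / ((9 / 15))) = 875 * sqrt(10) / 54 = 51.24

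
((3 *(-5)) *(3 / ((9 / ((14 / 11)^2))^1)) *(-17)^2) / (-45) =56644 / 1089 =52.01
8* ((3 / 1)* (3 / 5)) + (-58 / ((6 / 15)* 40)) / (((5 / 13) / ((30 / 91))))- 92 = -11299 / 140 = -80.71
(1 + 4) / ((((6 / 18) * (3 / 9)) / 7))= 315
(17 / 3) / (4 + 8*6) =17 / 156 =0.11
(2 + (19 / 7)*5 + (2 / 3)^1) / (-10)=-341 / 210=-1.62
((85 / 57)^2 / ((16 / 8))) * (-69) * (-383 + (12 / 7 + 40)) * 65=25804484875 / 15162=1701918.27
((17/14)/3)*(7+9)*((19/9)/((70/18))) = 2584/735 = 3.52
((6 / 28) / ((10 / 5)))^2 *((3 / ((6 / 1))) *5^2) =225 / 1568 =0.14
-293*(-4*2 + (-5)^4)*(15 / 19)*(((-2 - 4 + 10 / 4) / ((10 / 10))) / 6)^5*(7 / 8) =106343519345 / 12607488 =8434.95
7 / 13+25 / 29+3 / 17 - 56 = -348797 / 6409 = -54.42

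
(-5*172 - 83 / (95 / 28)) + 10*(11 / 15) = -249982 / 285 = -877.13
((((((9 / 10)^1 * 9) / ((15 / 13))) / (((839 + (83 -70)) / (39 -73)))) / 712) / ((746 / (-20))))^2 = 3956121 / 35554481396281600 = 0.00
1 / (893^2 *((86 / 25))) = 25 / 68580614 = 0.00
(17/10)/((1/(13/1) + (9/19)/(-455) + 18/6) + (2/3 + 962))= 88179/50093066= 0.00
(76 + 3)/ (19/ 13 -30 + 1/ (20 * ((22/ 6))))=-225940/ 81581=-2.77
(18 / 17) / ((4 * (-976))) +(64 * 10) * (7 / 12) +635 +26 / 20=502554953 / 497760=1009.63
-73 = -73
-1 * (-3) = 3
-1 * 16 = -16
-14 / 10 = -7 / 5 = -1.40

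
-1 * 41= -41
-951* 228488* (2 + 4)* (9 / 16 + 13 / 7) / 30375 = -103855.65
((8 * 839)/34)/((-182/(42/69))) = -0.66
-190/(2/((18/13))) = -1710/13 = -131.54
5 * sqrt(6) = 12.25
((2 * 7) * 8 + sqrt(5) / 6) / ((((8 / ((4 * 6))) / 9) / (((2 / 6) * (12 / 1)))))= 18 * sqrt(5) + 12096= 12136.25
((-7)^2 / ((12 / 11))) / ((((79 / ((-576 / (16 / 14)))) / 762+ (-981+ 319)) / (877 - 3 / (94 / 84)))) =-708860660508 / 11949273185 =-59.32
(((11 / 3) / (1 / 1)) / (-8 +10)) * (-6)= -11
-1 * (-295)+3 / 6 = 591 / 2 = 295.50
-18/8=-2.25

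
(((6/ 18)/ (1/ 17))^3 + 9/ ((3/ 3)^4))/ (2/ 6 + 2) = 5156/ 63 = 81.84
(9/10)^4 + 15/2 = 81561/10000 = 8.16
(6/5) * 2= 2.40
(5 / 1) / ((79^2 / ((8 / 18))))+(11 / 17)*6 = 3707494 / 954873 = 3.88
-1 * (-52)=52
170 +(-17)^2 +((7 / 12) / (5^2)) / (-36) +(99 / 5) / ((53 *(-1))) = 262517389 / 572400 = 458.63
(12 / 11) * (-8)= -8.73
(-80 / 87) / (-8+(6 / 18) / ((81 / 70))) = 3240 / 27173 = 0.12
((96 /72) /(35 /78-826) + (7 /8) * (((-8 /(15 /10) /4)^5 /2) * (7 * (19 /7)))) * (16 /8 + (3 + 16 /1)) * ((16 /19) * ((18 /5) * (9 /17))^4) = -74573636147509248 /9123677438125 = -8173.64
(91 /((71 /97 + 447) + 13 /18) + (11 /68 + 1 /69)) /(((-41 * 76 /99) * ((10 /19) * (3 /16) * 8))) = -15323384329 /1004183122480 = -0.02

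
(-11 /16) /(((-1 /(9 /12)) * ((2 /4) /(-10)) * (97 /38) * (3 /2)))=-1045 /388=-2.69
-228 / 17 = -13.41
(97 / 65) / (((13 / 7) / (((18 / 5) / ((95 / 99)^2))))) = 3.14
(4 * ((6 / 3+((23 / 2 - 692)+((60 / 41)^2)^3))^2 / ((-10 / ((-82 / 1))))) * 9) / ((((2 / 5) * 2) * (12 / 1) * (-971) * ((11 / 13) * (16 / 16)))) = -1573855363569769328282183391 / 94049030204179993573136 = -16734.41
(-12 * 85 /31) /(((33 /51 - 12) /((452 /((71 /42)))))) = 329182560 /424793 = 774.92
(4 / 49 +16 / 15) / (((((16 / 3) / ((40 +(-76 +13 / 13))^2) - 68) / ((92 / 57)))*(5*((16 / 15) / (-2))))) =24265 / 2373898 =0.01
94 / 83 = 1.13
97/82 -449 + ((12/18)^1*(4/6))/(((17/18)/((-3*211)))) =-1039505/1394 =-745.70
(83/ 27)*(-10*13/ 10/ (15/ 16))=-42.63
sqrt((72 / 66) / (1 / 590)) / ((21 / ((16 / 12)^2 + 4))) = 104* sqrt(19470) / 2079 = 6.98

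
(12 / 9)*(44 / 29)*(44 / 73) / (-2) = -3872 / 6351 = -0.61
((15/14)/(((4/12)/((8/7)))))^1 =180/49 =3.67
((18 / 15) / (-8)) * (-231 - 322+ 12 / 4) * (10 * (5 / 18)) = 1375 / 6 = 229.17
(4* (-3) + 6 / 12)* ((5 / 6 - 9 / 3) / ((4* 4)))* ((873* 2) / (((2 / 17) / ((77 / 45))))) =37964927 / 960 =39546.80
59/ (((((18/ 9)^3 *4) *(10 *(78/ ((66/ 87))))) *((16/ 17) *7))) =11033/ 40535040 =0.00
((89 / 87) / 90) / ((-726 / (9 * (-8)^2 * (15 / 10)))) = -712 / 52635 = -0.01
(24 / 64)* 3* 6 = 27 / 4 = 6.75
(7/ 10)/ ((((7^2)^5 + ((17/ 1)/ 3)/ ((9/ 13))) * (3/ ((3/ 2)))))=189/ 152536638880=0.00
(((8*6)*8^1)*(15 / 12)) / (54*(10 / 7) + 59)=3360 / 953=3.53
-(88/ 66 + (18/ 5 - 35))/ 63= 451/ 945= 0.48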